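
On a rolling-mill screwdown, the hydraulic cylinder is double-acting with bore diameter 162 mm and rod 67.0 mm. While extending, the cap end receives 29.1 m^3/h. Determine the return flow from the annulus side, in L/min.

Q_out ≈ 402 L/min

Cap-side area A_cap = π/4 × (162 mm)² = 20610 mm^2
Rod-side annular area A_ann = π/4 × (162² − 67.0²) = 17090 mm^2
Piston speed v = Q_in/A_cap; rod-end outflow Q_out = v × A_ann = Q_in × A_ann/A_cap.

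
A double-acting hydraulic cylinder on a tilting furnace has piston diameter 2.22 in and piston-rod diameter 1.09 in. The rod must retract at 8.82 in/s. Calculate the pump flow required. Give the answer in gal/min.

Rod-side annular area A_ann = π/4 × (2.22² − 1.09²) = 2.938 in^2
Q = A × v

Q ≈ 6.73 gal/min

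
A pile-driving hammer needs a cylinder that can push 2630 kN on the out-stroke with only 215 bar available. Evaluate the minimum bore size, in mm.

D ≈ 395 mm

Extension force acts on the full piston face: F = P × (π/4)D².
D = √(4F / (πP)) = √(4 × 2630 kN / (π × 215 bar))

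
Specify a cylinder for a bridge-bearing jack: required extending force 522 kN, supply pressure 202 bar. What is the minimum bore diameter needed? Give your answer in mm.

Extension force acts on the full piston face: F = P × (π/4)D².
D = √(4F / (πP)) = √(4 × 522 kN / (π × 202 bar))

D ≈ 181 mm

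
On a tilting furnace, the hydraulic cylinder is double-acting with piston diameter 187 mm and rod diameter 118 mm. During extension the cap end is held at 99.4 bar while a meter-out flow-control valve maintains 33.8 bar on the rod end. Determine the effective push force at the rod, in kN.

F ≈ 217 kN

Cap-side area A_cap = π/4 × (187 mm)² = 27460 mm^2
Rod-side annular area A_ann = π/4 × (187² − 118²) = 16530 mm^2
Net thrust = P_cap·A_cap − P_rod·A_ann = 273.0 kN − 55.87 kN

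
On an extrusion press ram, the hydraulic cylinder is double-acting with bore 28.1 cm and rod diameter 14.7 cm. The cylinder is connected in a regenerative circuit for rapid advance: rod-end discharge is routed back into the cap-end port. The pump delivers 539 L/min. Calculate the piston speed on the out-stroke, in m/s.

In regeneration the rod-end outflow joins the pump flow into the cap end, so the net volume the pump must supply per unit advance equals the rod cross-section area.
Rod cross-section A_rod = π/4 × (14.7 cm)² = 169.7 cm^2
v = Q_pump / A_rod

v ≈ 0.529 m/s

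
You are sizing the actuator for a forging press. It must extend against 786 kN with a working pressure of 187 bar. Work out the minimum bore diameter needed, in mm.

D ≈ 231 mm

Extension force acts on the full piston face: F = P × (π/4)D².
D = √(4F / (πP)) = √(4 × 786 kN / (π × 187 bar))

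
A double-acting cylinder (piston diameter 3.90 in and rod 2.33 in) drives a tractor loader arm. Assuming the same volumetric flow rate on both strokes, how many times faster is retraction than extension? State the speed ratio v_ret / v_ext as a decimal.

v_ret/v_ext ≈ 1.56

Cap-side area A_cap = π/4 × (3.90 in)² = 11.95 in^2
Rod-side annular area A_ann = π/4 × (3.90² − 2.33²) = 7.682 in^2
For equal Q, v ∝ 1/A, so v_ret/v_ext = A_cap/A_ann.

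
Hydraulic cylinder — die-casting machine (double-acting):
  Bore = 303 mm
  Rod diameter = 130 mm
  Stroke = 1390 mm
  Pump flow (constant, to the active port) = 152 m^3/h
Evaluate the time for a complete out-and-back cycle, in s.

t ≈ 4.31 s

Cap-side area A_cap = π/4 × (303 mm)² = 72110 mm^2
Rod-side annular area A_ann = π/4 × (303² − 130²) = 58830 mm^2
t_ext = A_cap·L/Q = 2.374 s
t_ret = A_ann·L/Q = 1.937 s
t_cycle = t_ext + t_ret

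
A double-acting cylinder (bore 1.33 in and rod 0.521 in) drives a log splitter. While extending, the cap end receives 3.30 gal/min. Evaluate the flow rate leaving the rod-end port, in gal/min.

Cap-side area A_cap = π/4 × (1.33 in)² = 1.389 in^2
Rod-side annular area A_ann = π/4 × (1.33² − 0.521²) = 1.176 in^2
Piston speed v = Q_in/A_cap; rod-end outflow Q_out = v × A_ann = Q_in × A_ann/A_cap.

Q_out ≈ 2.79 gal/min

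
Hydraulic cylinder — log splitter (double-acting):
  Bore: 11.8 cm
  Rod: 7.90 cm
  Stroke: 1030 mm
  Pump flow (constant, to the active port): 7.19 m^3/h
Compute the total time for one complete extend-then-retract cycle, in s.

t ≈ 8.75 s

Cap-side area A_cap = π/4 × (11.8 cm)² = 109.4 cm^2
Rod-side annular area A_ann = π/4 × (11.8² − 7.90²) = 60.34 cm^2
t_ext = A_cap·L/Q = 5.640 s
t_ret = A_ann·L/Q = 3.112 s
t_cycle = t_ext + t_ret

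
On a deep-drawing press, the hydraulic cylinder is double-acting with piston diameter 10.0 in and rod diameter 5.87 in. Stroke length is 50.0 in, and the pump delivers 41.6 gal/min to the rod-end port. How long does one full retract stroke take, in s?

t ≈ 16.1 s

Rod-side annular area A_ann = π/4 × (10.0² − 5.87²) = 51.48 in^2
Swept volume V = A × L; t = V / Q = A·L / Q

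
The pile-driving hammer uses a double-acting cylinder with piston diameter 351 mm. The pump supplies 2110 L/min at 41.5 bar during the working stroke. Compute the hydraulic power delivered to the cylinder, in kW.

W ≈ 146 kW

Hydraulic power = P × Q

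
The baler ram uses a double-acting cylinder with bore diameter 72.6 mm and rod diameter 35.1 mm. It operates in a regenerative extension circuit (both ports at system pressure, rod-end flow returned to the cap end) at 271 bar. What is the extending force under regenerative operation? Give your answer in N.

F ≈ 26200 N

With equal pressure on both faces, forces on the annular region cancel; the net push is pressure × rod cross-section.
Rod cross-section A_rod = π/4 × (35.1 mm)² = 967.6 mm^2
F = P × A_rod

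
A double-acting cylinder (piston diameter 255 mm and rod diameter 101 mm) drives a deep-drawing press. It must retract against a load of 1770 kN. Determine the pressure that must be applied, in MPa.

P ≈ 41.1 MPa

Rod-side annular area A_ann = π/4 × (255² − 101²) = 43060 mm^2
Retraction: pressure acts on the annular area.
P = F / A = 1770 kN / A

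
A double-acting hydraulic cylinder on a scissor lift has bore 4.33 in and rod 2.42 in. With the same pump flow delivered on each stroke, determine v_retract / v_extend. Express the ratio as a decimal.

v_ret/v_ext ≈ 1.45

Cap-side area A_cap = π/4 × (4.33 in)² = 14.73 in^2
Rod-side annular area A_ann = π/4 × (4.33² − 2.42²) = 10.13 in^2
For equal Q, v ∝ 1/A, so v_ret/v_ext = A_cap/A_ann.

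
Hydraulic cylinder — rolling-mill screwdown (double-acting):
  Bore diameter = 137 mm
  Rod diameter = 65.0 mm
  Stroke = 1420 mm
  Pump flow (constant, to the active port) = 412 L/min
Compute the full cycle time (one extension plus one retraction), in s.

Cap-side area A_cap = π/4 × (137 mm)² = 14740 mm^2
Rod-side annular area A_ann = π/4 × (137² − 65.0²) = 11420 mm^2
t_ext = A_cap·L/Q = 3.048 s
t_ret = A_ann·L/Q = 2.362 s
t_cycle = t_ext + t_ret

t ≈ 5.41 s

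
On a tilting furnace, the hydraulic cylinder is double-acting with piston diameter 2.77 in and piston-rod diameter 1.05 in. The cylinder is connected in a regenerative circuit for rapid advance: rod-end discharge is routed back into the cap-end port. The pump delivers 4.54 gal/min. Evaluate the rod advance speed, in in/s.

v ≈ 20.2 in/s

In regeneration the rod-end outflow joins the pump flow into the cap end, so the net volume the pump must supply per unit advance equals the rod cross-section area.
Rod cross-section A_rod = π/4 × (1.05 in)² = 0.8659 in^2
v = Q_pump / A_rod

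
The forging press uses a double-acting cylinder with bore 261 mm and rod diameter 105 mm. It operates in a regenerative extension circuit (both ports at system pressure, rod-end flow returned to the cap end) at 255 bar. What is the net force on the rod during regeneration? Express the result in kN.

With equal pressure on both faces, forces on the annular region cancel; the net push is pressure × rod cross-section.
Rod cross-section A_rod = π/4 × (105 mm)² = 8659 mm^2
F = P × A_rod

F ≈ 221 kN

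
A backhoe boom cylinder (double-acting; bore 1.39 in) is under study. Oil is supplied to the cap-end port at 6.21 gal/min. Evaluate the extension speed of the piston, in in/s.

Cap-side area A_cap = π/4 × (1.39 in)² = 1.517 in^2
v = Q / A

v ≈ 15.8 in/s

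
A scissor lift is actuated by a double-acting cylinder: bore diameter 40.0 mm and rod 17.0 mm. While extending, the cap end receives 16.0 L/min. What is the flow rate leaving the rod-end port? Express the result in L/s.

Cap-side area A_cap = π/4 × (40.0 mm)² = 1257 mm^2
Rod-side annular area A_ann = π/4 × (40.0² − 17.0²) = 1030 mm^2
Piston speed v = Q_in/A_cap; rod-end outflow Q_out = v × A_ann = Q_in × A_ann/A_cap.

Q_out ≈ 0.219 L/s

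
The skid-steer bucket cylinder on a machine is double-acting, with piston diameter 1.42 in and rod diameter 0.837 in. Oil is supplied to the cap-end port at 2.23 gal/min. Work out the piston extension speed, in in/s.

Cap-side area A_cap = π/4 × (1.42 in)² = 1.584 in^2
v = Q / A

v ≈ 5.42 in/s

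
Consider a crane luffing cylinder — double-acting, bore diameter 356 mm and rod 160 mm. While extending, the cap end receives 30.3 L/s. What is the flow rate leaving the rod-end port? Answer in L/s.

Q_out ≈ 24.2 L/s

Cap-side area A_cap = π/4 × (356 mm)² = 99540 mm^2
Rod-side annular area A_ann = π/4 × (356² − 160²) = 79430 mm^2
Piston speed v = Q_in/A_cap; rod-end outflow Q_out = v × A_ann = Q_in × A_ann/A_cap.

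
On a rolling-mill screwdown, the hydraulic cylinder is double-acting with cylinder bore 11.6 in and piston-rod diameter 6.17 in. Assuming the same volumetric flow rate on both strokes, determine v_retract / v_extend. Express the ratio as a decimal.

v_ret/v_ext ≈ 1.39

Cap-side area A_cap = π/4 × (11.6 in)² = 105.7 in^2
Rod-side annular area A_ann = π/4 × (11.6² − 6.17²) = 75.78 in^2
For equal Q, v ∝ 1/A, so v_ret/v_ext = A_cap/A_ann.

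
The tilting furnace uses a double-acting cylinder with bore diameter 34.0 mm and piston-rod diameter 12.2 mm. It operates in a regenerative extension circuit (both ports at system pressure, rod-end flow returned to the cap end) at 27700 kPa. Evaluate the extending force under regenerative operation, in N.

F ≈ 3240 N

With equal pressure on both faces, forces on the annular region cancel; the net push is pressure × rod cross-section.
Rod cross-section A_rod = π/4 × (12.2 mm)² = 116.9 mm^2
F = P × A_rod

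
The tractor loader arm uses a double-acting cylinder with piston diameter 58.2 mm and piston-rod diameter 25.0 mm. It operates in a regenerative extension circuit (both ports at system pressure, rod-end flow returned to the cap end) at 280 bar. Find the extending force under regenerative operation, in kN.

With equal pressure on both faces, forces on the annular region cancel; the net push is pressure × rod cross-section.
Rod cross-section A_rod = π/4 × (25.0 mm)² = 490.9 mm^2
F = P × A_rod

F ≈ 13.7 kN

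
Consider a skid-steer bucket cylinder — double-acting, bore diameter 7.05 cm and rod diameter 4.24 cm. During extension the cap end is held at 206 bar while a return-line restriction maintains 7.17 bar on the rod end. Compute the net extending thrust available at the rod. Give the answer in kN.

F ≈ 78.6 kN

Cap-side area A_cap = π/4 × (7.05 cm)² = 39.04 cm^2
Rod-side annular area A_ann = π/4 × (7.05² − 4.24²) = 24.92 cm^2
Net thrust = P_cap·A_cap − P_rod·A_ann = 80.41 kN − 1.787 kN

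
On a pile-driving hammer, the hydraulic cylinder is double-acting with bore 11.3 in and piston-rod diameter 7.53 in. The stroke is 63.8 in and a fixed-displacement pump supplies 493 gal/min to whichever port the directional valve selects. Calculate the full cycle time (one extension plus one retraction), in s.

t ≈ 5.25 s

Cap-side area A_cap = π/4 × (11.3 in)² = 100.3 in^2
Rod-side annular area A_ann = π/4 × (11.3² − 7.53²) = 55.75 in^2
t_ext = A_cap·L/Q = 3.371 s
t_ret = A_ann·L/Q = 1.874 s
t_cycle = t_ext + t_ret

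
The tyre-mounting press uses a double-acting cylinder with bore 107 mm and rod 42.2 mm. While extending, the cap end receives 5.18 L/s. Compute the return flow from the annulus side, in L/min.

Q_out ≈ 262 L/min

Cap-side area A_cap = π/4 × (107 mm)² = 8992 mm^2
Rod-side annular area A_ann = π/4 × (107² − 42.2²) = 7593 mm^2
Piston speed v = Q_in/A_cap; rod-end outflow Q_out = v × A_ann = Q_in × A_ann/A_cap.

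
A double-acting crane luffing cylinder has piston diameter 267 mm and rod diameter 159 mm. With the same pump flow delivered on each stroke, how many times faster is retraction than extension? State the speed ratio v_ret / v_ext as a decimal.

v_ret/v_ext ≈ 1.55

Cap-side area A_cap = π/4 × (267 mm)² = 55990 mm^2
Rod-side annular area A_ann = π/4 × (267² − 159²) = 36130 mm^2
For equal Q, v ∝ 1/A, so v_ret/v_ext = A_cap/A_ann.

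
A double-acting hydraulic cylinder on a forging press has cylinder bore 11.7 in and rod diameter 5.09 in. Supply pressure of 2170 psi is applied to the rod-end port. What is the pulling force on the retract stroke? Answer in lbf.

Rod-side annular area A_ann = π/4 × (11.7² − 5.09²) = 87.16 in^2
On retraction the pressure acts on the annular area (bore minus rod).
F = P × A_ann

F ≈ 1.89e5 lbf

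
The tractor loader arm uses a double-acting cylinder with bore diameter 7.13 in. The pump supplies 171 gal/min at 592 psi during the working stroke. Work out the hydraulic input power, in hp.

W ≈ 59.1 hp

Hydraulic power = P × Q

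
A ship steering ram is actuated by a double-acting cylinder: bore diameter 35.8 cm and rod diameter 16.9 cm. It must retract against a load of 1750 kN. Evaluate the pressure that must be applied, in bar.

Rod-side annular area A_ann = π/4 × (35.8² − 16.9²) = 782.3 cm^2
Retraction: pressure acts on the annular area.
P = F / A = 1750 kN / A

P ≈ 224 bar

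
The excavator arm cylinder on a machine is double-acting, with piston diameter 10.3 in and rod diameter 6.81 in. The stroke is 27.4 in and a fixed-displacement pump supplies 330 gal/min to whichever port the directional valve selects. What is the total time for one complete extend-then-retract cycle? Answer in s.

t ≈ 2.81 s

Cap-side area A_cap = π/4 × (10.3 in)² = 83.32 in^2
Rod-side annular area A_ann = π/4 × (10.3² − 6.81²) = 46.90 in^2
t_ext = A_cap·L/Q = 1.797 s
t_ret = A_ann·L/Q = 1.011 s
t_cycle = t_ext + t_ret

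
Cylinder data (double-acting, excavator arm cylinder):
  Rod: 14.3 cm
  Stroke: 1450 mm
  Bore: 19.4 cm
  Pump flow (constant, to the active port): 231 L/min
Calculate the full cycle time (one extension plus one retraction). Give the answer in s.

t ≈ 16.2 s

Cap-side area A_cap = π/4 × (19.4 cm)² = 295.6 cm^2
Rod-side annular area A_ann = π/4 × (19.4² − 14.3²) = 135.0 cm^2
t_ext = A_cap·L/Q = 11.13 s
t_ret = A_ann·L/Q = 5.084 s
t_cycle = t_ext + t_ret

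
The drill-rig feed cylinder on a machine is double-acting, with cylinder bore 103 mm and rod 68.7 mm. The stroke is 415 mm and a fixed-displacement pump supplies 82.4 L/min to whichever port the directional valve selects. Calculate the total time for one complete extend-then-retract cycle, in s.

Cap-side area A_cap = π/4 × (103 mm)² = 8332 mm^2
Rod-side annular area A_ann = π/4 × (103² − 68.7²) = 4625 mm^2
t_ext = A_cap·L/Q = 2.518 s
t_ret = A_ann·L/Q = 1.398 s
t_cycle = t_ext + t_ret

t ≈ 3.92 s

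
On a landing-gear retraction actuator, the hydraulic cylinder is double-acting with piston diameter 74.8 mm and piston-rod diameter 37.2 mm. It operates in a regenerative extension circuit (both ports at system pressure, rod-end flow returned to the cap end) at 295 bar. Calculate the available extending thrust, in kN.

F ≈ 32.1 kN

With equal pressure on both faces, forces on the annular region cancel; the net push is pressure × rod cross-section.
Rod cross-section A_rod = π/4 × (37.2 mm)² = 1087 mm^2
F = P × A_rod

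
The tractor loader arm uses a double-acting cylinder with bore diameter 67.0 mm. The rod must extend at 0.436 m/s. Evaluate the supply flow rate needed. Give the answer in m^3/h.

Cap-side area A_cap = π/4 × (67.0 mm)² = 3526 mm^2
Q = A × v

Q ≈ 5.53 m^3/h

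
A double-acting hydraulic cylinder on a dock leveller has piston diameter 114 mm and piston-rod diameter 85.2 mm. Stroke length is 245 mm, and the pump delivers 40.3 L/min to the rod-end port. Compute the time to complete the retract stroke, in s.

t ≈ 1.64 s

Rod-side annular area A_ann = π/4 × (114² − 85.2²) = 4506 mm^2
Swept volume V = A × L; t = V / Q = A·L / Q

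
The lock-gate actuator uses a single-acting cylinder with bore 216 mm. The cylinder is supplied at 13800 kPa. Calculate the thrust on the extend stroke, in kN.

F ≈ 506 kN

Cap-side area A_cap = π/4 × (216 mm)² = 36640 mm^2
F = P × A_cap = 13800 kPa × A_cap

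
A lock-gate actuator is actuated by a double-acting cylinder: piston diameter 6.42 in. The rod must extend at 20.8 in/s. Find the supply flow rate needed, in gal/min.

Q ≈ 175 gal/min

Cap-side area A_cap = π/4 × (6.42 in)² = 32.37 in^2
Q = A × v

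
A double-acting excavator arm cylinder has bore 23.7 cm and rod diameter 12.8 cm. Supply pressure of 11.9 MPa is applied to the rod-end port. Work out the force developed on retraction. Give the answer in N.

F ≈ 3.72e5 N

Rod-side annular area A_ann = π/4 × (23.7² − 12.8²) = 312.5 cm^2
On retraction the pressure acts on the annular area (bore minus rod).
F = P × A_ann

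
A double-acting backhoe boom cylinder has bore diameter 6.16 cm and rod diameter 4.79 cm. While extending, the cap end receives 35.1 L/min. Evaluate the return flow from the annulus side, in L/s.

Q_out ≈ 0.231 L/s

Cap-side area A_cap = π/4 × (6.16 cm)² = 29.80 cm^2
Rod-side annular area A_ann = π/4 × (6.16² − 4.79²) = 11.78 cm^2
Piston speed v = Q_in/A_cap; rod-end outflow Q_out = v × A_ann = Q_in × A_ann/A_cap.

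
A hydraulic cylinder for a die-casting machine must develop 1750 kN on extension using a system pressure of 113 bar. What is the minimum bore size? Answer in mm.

D ≈ 444 mm

Extension force acts on the full piston face: F = P × (π/4)D².
D = √(4F / (πP)) = √(4 × 1750 kN / (π × 113 bar))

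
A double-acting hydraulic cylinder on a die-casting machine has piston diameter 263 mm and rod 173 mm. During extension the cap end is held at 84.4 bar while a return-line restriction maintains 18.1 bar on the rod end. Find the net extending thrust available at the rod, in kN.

F ≈ 403 kN

Cap-side area A_cap = π/4 × (263 mm)² = 54330 mm^2
Rod-side annular area A_ann = π/4 × (263² − 173²) = 30820 mm^2
Net thrust = P_cap·A_cap − P_rod·A_ann = 458.5 kN − 55.78 kN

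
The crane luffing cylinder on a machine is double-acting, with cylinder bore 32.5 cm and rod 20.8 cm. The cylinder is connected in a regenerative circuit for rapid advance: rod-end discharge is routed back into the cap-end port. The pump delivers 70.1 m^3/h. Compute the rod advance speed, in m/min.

In regeneration the rod-end outflow joins the pump flow into the cap end, so the net volume the pump must supply per unit advance equals the rod cross-section area.
Rod cross-section A_rod = π/4 × (20.8 cm)² = 339.8 cm^2
v = Q_pump / A_rod

v ≈ 34.4 m/min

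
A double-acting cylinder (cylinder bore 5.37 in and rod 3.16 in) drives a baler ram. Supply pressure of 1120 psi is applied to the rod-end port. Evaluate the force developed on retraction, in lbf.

F ≈ 16600 lbf

Rod-side annular area A_ann = π/4 × (5.37² − 3.16²) = 14.81 in^2
On retraction the pressure acts on the annular area (bore minus rod).
F = P × A_ann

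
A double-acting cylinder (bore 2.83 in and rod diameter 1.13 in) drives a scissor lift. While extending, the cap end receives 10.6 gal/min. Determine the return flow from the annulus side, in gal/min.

Cap-side area A_cap = π/4 × (2.83 in)² = 6.290 in^2
Rod-side annular area A_ann = π/4 × (2.83² − 1.13²) = 5.287 in^2
Piston speed v = Q_in/A_cap; rod-end outflow Q_out = v × A_ann = Q_in × A_ann/A_cap.

Q_out ≈ 8.91 gal/min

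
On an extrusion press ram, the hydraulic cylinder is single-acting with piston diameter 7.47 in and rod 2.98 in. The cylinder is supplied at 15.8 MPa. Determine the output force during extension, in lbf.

F ≈ 1.00e5 lbf

Cap-side area A_cap = π/4 × (7.47 in)² = 43.83 in^2
F = P × A_cap = 15.8 MPa × A_cap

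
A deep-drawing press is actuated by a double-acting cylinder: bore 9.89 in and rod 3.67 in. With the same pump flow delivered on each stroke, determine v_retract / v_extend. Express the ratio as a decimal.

v_ret/v_ext ≈ 1.16

Cap-side area A_cap = π/4 × (9.89 in)² = 76.82 in^2
Rod-side annular area A_ann = π/4 × (9.89² − 3.67²) = 66.24 in^2
For equal Q, v ∝ 1/A, so v_ret/v_ext = A_cap/A_ann.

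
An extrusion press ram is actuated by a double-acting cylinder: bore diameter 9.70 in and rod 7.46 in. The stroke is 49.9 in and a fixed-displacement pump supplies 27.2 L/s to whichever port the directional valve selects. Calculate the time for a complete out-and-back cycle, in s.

Cap-side area A_cap = π/4 × (9.70 in)² = 73.90 in^2
Rod-side annular area A_ann = π/4 × (9.70² − 7.46²) = 30.19 in^2
t_ext = A_cap·L/Q = 2.222 s
t_ret = A_ann·L/Q = 0.9076 s
t_cycle = t_ext + t_ret

t ≈ 3.13 s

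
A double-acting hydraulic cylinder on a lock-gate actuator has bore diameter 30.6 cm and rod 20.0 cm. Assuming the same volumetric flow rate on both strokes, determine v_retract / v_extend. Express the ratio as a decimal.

Cap-side area A_cap = π/4 × (30.6 cm)² = 735.4 cm^2
Rod-side annular area A_ann = π/4 × (30.6² − 20.0²) = 421.3 cm^2
For equal Q, v ∝ 1/A, so v_ret/v_ext = A_cap/A_ann.

v_ret/v_ext ≈ 1.75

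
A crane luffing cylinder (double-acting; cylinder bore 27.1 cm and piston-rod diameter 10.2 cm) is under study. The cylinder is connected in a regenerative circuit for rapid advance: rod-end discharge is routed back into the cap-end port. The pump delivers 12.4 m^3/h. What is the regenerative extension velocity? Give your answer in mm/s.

In regeneration the rod-end outflow joins the pump flow into the cap end, so the net volume the pump must supply per unit advance equals the rod cross-section area.
Rod cross-section A_rod = π/4 × (10.2 cm)² = 81.71 cm^2
v = Q_pump / A_rod

v ≈ 422 mm/s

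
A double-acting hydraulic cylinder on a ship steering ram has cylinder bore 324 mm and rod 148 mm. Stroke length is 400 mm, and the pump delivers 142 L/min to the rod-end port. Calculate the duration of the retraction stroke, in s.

Rod-side annular area A_ann = π/4 × (324² − 148²) = 65240 mm^2
Swept volume V = A × L; t = V / Q = A·L / Q

t ≈ 11.0 s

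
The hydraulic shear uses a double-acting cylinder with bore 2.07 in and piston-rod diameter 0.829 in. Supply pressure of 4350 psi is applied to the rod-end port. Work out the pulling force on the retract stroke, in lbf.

F ≈ 12300 lbf

Rod-side annular area A_ann = π/4 × (2.07² − 0.829²) = 2.826 in^2
On retraction the pressure acts on the annular area (bore minus rod).
F = P × A_ann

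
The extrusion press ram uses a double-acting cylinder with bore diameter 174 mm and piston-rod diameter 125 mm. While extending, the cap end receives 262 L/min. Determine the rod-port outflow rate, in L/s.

Cap-side area A_cap = π/4 × (174 mm)² = 23780 mm^2
Rod-side annular area A_ann = π/4 × (174² − 125²) = 11510 mm^2
Piston speed v = Q_in/A_cap; rod-end outflow Q_out = v × A_ann = Q_in × A_ann/A_cap.

Q_out ≈ 2.11 L/s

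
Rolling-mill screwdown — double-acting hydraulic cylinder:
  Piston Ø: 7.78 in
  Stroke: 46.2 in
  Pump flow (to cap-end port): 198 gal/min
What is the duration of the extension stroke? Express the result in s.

Cap-side area A_cap = π/4 × (7.78 in)² = 47.54 in^2
Swept volume V = A × L; t = V / Q = A·L / Q

t ≈ 2.88 s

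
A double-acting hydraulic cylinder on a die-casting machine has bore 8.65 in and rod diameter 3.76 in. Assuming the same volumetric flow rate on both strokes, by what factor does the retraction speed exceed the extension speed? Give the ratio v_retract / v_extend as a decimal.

Cap-side area A_cap = π/4 × (8.65 in)² = 58.77 in^2
Rod-side annular area A_ann = π/4 × (8.65² − 3.76²) = 47.66 in^2
For equal Q, v ∝ 1/A, so v_ret/v_ext = A_cap/A_ann.

v_ret/v_ext ≈ 1.23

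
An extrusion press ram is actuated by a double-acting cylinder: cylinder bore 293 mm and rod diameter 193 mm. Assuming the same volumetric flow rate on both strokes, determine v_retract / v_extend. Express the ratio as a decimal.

Cap-side area A_cap = π/4 × (293 mm)² = 67430 mm^2
Rod-side annular area A_ann = π/4 × (293² − 193²) = 38170 mm^2
For equal Q, v ∝ 1/A, so v_ret/v_ext = A_cap/A_ann.

v_ret/v_ext ≈ 1.77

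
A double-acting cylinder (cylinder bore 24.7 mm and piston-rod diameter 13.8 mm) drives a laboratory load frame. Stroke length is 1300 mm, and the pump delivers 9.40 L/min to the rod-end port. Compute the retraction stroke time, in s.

Rod-side annular area A_ann = π/4 × (24.7² − 13.8²) = 329.6 mm^2
Swept volume V = A × L; t = V / Q = A·L / Q

t ≈ 2.73 s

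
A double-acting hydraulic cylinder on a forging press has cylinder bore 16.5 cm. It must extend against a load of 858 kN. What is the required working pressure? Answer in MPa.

P ≈ 40.1 MPa

Cap-side area A_cap = π/4 × (16.5 cm)² = 213.8 cm^2
P = F / A = 858 kN / A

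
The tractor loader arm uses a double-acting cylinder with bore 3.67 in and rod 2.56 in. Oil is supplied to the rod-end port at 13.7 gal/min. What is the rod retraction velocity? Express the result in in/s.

Rod-side annular area A_ann = π/4 × (3.67² − 2.56²) = 5.431 in^2
Flow into the rod-end port fills the annular volume.
v = Q / A

v ≈ 9.71 in/s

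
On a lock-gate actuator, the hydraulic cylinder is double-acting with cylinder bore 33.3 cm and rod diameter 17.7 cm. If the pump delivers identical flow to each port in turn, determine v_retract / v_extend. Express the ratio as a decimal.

v_ret/v_ext ≈ 1.39

Cap-side area A_cap = π/4 × (33.3 cm)² = 870.9 cm^2
Rod-side annular area A_ann = π/4 × (33.3² − 17.7²) = 624.9 cm^2
For equal Q, v ∝ 1/A, so v_ret/v_ext = A_cap/A_ann.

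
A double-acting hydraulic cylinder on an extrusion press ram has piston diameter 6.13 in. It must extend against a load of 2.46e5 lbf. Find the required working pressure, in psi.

P ≈ 8340 psi

Cap-side area A_cap = π/4 × (6.13 in)² = 29.51 in^2
P = F / A = 2.46e5 lbf / A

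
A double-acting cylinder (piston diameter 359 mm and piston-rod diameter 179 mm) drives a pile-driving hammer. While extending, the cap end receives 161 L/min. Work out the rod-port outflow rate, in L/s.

Q_out ≈ 2.02 L/s

Cap-side area A_cap = π/4 × (359 mm)² = 1.012e5 mm^2
Rod-side annular area A_ann = π/4 × (359² − 179²) = 76060 mm^2
Piston speed v = Q_in/A_cap; rod-end outflow Q_out = v × A_ann = Q_in × A_ann/A_cap.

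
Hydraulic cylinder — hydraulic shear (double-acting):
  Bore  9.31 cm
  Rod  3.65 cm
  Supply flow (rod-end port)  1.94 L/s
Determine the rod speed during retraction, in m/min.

Rod-side annular area A_ann = π/4 × (9.31² − 3.65²) = 57.61 cm^2
Flow into the rod-end port fills the annular volume.
v = Q / A

v ≈ 20.2 m/min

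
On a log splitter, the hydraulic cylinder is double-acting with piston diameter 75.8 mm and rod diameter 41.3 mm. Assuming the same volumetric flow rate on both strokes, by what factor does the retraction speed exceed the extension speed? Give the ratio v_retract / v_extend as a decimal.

Cap-side area A_cap = π/4 × (75.8 mm)² = 4513 mm^2
Rod-side annular area A_ann = π/4 × (75.8² − 41.3²) = 3173 mm^2
For equal Q, v ∝ 1/A, so v_ret/v_ext = A_cap/A_ann.

v_ret/v_ext ≈ 1.42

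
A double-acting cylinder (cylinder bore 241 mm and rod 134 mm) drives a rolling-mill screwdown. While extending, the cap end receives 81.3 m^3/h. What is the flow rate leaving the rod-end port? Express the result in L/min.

Cap-side area A_cap = π/4 × (241 mm)² = 45620 mm^2
Rod-side annular area A_ann = π/4 × (241² − 134²) = 31510 mm^2
Piston speed v = Q_in/A_cap; rod-end outflow Q_out = v × A_ann = Q_in × A_ann/A_cap.

Q_out ≈ 936 L/min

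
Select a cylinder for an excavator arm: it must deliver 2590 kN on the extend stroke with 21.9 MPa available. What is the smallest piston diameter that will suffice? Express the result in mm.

D ≈ 388 mm

Extension force acts on the full piston face: F = P × (π/4)D².
D = √(4F / (πP)) = √(4 × 2590 kN / (π × 21.9 MPa))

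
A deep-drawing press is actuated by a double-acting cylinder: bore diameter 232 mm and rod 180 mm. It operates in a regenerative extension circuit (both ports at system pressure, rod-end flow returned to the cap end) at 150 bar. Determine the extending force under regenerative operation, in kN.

With equal pressure on both faces, forces on the annular region cancel; the net push is pressure × rod cross-section.
Rod cross-section A_rod = π/4 × (180 mm)² = 25450 mm^2
F = P × A_rod

F ≈ 382 kN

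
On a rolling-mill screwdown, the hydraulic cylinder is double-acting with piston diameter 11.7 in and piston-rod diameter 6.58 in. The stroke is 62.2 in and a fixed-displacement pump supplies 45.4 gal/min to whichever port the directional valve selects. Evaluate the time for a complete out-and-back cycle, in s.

Cap-side area A_cap = π/4 × (11.7 in)² = 107.5 in^2
Rod-side annular area A_ann = π/4 × (11.7² − 6.58²) = 73.51 in^2
t_ext = A_cap·L/Q = 38.26 s
t_ret = A_ann·L/Q = 26.16 s
t_cycle = t_ext + t_ret

t ≈ 64.4 s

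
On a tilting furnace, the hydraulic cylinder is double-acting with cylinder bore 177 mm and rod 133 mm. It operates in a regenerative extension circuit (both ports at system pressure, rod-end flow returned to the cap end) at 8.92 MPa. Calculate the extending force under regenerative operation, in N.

F ≈ 1.24e5 N

With equal pressure on both faces, forces on the annular region cancel; the net push is pressure × rod cross-section.
Rod cross-section A_rod = π/4 × (133 mm)² = 13890 mm^2
F = P × A_rod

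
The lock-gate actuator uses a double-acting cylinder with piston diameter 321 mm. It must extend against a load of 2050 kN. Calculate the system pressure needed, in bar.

P ≈ 253 bar

Cap-side area A_cap = π/4 × (321 mm)² = 80930 mm^2
P = F / A = 2050 kN / A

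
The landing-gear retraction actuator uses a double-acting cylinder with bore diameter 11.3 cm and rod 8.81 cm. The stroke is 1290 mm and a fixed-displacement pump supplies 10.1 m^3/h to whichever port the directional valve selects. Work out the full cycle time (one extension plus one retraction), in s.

Cap-side area A_cap = π/4 × (11.3 cm)² = 100.3 cm^2
Rod-side annular area A_ann = π/4 × (11.3² − 8.81²) = 39.33 cm^2
t_ext = A_cap·L/Q = 4.611 s
t_ret = A_ann·L/Q = 1.808 s
t_cycle = t_ext + t_ret

t ≈ 6.42 s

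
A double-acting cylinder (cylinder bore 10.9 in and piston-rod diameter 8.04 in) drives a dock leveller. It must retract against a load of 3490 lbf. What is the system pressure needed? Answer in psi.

Rod-side annular area A_ann = π/4 × (10.9² − 8.04²) = 42.54 in^2
Retraction: pressure acts on the annular area.
P = F / A = 3490 lbf / A

P ≈ 82.0 psi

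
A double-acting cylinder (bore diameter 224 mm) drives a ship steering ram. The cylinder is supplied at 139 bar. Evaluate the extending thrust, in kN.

F ≈ 548 kN

Cap-side area A_cap = π/4 × (224 mm)² = 39410 mm^2
F = P × A_cap = 139 bar × A_cap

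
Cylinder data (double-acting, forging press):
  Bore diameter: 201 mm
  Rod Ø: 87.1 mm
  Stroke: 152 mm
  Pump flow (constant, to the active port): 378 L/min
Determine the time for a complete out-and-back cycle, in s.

t ≈ 1.39 s

Cap-side area A_cap = π/4 × (201 mm)² = 31730 mm^2
Rod-side annular area A_ann = π/4 × (201² − 87.1²) = 25770 mm^2
t_ext = A_cap·L/Q = 0.7656 s
t_ret = A_ann·L/Q = 0.6218 s
t_cycle = t_ext + t_ret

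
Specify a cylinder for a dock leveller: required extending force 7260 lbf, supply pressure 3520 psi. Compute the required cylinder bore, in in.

D ≈ 1.62 in

Extension force acts on the full piston face: F = P × (π/4)D².
D = √(4F / (πP)) = √(4 × 7260 lbf / (π × 3520 psi))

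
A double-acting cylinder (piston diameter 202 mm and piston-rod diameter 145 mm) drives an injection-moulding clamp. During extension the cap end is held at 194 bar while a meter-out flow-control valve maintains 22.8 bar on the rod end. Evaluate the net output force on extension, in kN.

Cap-side area A_cap = π/4 × (202 mm)² = 32050 mm^2
Rod-side annular area A_ann = π/4 × (202² − 145²) = 15530 mm^2
Net thrust = P_cap·A_cap − P_rod·A_ann = 621.7 kN − 35.42 kN

F ≈ 586 kN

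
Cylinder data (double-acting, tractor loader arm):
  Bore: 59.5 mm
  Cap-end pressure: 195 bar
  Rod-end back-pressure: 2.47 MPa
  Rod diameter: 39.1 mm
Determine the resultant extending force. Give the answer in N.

F ≈ 50300 N

Cap-side area A_cap = π/4 × (59.5 mm)² = 2781 mm^2
Rod-side annular area A_ann = π/4 × (59.5² − 39.1²) = 1580 mm^2
Net thrust = P_cap·A_cap − P_rod·A_ann = 54220 N − 3902 N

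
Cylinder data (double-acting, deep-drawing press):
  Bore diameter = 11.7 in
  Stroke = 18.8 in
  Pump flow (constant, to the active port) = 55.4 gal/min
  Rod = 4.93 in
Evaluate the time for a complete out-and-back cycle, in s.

Cap-side area A_cap = π/4 × (11.7 in)² = 107.5 in^2
Rod-side annular area A_ann = π/4 × (11.7² − 4.93²) = 88.42 in^2
t_ext = A_cap·L/Q = 9.477 s
t_ret = A_ann·L/Q = 7.794 s
t_cycle = t_ext + t_ret

t ≈ 17.3 s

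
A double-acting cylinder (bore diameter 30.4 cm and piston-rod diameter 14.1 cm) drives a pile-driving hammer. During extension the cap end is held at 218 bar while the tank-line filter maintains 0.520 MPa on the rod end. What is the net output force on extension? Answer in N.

F ≈ 1.55e6 N

Cap-side area A_cap = π/4 × (30.4 cm)² = 725.8 cm^2
Rod-side annular area A_ann = π/4 × (30.4² − 14.1²) = 569.7 cm^2
Net thrust = P_cap·A_cap − P_rod·A_ann = 1.582e6 N − 29620 N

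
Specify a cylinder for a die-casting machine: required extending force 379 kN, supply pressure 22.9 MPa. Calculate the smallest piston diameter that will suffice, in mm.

Extension force acts on the full piston face: F = P × (π/4)D².
D = √(4F / (πP)) = √(4 × 379 kN / (π × 22.9 MPa))

D ≈ 145 mm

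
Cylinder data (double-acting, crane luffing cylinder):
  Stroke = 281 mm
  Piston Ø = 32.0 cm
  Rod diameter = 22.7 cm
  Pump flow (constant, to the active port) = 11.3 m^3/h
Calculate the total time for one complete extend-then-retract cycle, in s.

Cap-side area A_cap = π/4 × (32.0 cm)² = 804.2 cm^2
Rod-side annular area A_ann = π/4 × (32.0² − 22.7²) = 399.5 cm^2
t_ext = A_cap·L/Q = 7.200 s
t_ret = A_ann·L/Q = 3.577 s
t_cycle = t_ext + t_ret

t ≈ 10.8 s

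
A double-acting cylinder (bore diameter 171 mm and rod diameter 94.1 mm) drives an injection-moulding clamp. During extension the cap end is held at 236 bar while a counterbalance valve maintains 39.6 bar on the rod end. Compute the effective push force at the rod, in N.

F ≈ 4.79e5 N

Cap-side area A_cap = π/4 × (171 mm)² = 22970 mm^2
Rod-side annular area A_ann = π/4 × (171² − 94.1²) = 16010 mm^2
Net thrust = P_cap·A_cap − P_rod·A_ann = 5.420e5 N − 63400 N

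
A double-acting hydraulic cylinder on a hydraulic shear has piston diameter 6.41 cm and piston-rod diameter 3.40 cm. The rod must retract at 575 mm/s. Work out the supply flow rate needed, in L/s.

Rod-side annular area A_ann = π/4 × (6.41² − 3.40²) = 23.19 cm^2
Q = A × v

Q ≈ 1.33 L/s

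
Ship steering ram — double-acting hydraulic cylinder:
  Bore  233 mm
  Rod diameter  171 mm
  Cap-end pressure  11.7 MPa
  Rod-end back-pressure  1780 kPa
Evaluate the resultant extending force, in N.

Cap-side area A_cap = π/4 × (233 mm)² = 42640 mm^2
Rod-side annular area A_ann = π/4 × (233² − 171²) = 19670 mm^2
Net thrust = P_cap·A_cap − P_rod·A_ann = 4.989e5 N − 35020 N

F ≈ 4.64e5 N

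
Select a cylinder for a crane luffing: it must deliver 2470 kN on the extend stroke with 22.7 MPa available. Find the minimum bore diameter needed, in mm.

Extension force acts on the full piston face: F = P × (π/4)D².
D = √(4F / (πP)) = √(4 × 2470 kN / (π × 22.7 MPa))

D ≈ 372 mm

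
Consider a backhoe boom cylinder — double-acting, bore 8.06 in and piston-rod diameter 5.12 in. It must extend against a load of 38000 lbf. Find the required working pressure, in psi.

Cap-side area A_cap = π/4 × (8.06 in)² = 51.02 in^2
P = F / A = 38000 lbf / A

P ≈ 745 psi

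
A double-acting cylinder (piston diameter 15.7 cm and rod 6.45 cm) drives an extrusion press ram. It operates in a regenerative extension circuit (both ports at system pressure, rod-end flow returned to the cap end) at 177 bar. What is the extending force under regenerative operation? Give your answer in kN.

With equal pressure on both faces, forces on the annular region cancel; the net push is pressure × rod cross-section.
Rod cross-section A_rod = π/4 × (6.45 cm)² = 32.67 cm^2
F = P × A_rod

F ≈ 57.8 kN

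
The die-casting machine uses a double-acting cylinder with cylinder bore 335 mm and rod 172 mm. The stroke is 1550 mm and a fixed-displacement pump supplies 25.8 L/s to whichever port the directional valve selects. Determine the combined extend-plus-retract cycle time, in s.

t ≈ 9.19 s

Cap-side area A_cap = π/4 × (335 mm)² = 88140 mm^2
Rod-side annular area A_ann = π/4 × (335² − 172²) = 64910 mm^2
t_ext = A_cap·L/Q = 5.295 s
t_ret = A_ann·L/Q = 3.899 s
t_cycle = t_ext + t_ret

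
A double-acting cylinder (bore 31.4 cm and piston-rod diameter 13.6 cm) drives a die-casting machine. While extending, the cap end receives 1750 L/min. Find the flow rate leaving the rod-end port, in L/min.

Q_out ≈ 1420 L/min

Cap-side area A_cap = π/4 × (31.4 cm)² = 774.4 cm^2
Rod-side annular area A_ann = π/4 × (31.4² − 13.6²) = 629.1 cm^2
Piston speed v = Q_in/A_cap; rod-end outflow Q_out = v × A_ann = Q_in × A_ann/A_cap.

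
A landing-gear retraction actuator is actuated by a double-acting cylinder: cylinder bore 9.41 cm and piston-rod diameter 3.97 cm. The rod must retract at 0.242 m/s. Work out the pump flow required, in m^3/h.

Q ≈ 4.98 m^3/h

Rod-side annular area A_ann = π/4 × (9.41² − 3.97²) = 57.17 cm^2
Q = A × v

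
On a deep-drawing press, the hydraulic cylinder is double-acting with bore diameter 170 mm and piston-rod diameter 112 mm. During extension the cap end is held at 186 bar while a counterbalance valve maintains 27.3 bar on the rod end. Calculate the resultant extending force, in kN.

Cap-side area A_cap = π/4 × (170 mm)² = 22700 mm^2
Rod-side annular area A_ann = π/4 × (170² − 112²) = 12850 mm^2
Net thrust = P_cap·A_cap − P_rod·A_ann = 422.2 kN − 35.07 kN

F ≈ 387 kN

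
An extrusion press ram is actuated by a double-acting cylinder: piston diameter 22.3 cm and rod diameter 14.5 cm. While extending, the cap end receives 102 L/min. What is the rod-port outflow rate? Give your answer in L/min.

Q_out ≈ 58.9 L/min

Cap-side area A_cap = π/4 × (22.3 cm)² = 390.6 cm^2
Rod-side annular area A_ann = π/4 × (22.3² − 14.5²) = 225.4 cm^2
Piston speed v = Q_in/A_cap; rod-end outflow Q_out = v × A_ann = Q_in × A_ann/A_cap.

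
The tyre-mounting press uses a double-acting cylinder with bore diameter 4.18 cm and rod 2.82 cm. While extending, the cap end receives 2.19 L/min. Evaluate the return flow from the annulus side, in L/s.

Cap-side area A_cap = π/4 × (4.18 cm)² = 13.72 cm^2
Rod-side annular area A_ann = π/4 × (4.18² − 2.82²) = 7.477 cm^2
Piston speed v = Q_in/A_cap; rod-end outflow Q_out = v × A_ann = Q_in × A_ann/A_cap.

Q_out ≈ 0.0199 L/s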